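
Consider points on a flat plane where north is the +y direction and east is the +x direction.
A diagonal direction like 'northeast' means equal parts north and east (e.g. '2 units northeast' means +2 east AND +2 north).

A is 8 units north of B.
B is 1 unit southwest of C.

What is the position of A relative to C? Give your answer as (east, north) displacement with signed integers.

Answer: A is at (east=-1, north=7) relative to C.

Derivation:
Place C at the origin (east=0, north=0).
  B is 1 unit southwest of C: delta (east=-1, north=-1); B at (east=-1, north=-1).
  A is 8 units north of B: delta (east=+0, north=+8); A at (east=-1, north=7).
Therefore A relative to C: (east=-1, north=7).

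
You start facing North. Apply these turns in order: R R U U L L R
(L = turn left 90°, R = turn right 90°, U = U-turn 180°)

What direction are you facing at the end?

Start: North
  R (right (90° clockwise)) -> East
  R (right (90° clockwise)) -> South
  U (U-turn (180°)) -> North
  U (U-turn (180°)) -> South
  L (left (90° counter-clockwise)) -> East
  L (left (90° counter-clockwise)) -> North
  R (right (90° clockwise)) -> East
Final: East

Answer: Final heading: East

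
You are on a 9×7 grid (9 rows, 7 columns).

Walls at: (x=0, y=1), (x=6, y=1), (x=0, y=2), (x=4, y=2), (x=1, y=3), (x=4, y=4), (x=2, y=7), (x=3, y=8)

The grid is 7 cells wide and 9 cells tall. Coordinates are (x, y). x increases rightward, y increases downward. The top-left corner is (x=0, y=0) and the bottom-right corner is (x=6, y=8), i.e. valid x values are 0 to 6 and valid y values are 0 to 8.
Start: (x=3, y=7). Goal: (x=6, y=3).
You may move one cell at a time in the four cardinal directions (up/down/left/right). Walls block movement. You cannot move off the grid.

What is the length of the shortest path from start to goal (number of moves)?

Answer: Shortest path length: 7

Derivation:
BFS from (x=3, y=7) until reaching (x=6, y=3):
  Distance 0: (x=3, y=7)
  Distance 1: (x=3, y=6), (x=4, y=7)
  Distance 2: (x=3, y=5), (x=2, y=6), (x=4, y=6), (x=5, y=7), (x=4, y=8)
  Distance 3: (x=3, y=4), (x=2, y=5), (x=4, y=5), (x=1, y=6), (x=5, y=6), (x=6, y=7), (x=5, y=8)
  Distance 4: (x=3, y=3), (x=2, y=4), (x=1, y=5), (x=5, y=5), (x=0, y=6), (x=6, y=6), (x=1, y=7), (x=6, y=8)
  Distance 5: (x=3, y=2), (x=2, y=3), (x=4, y=3), (x=1, y=4), (x=5, y=4), (x=0, y=5), (x=6, y=5), (x=0, y=7), (x=1, y=8)
  Distance 6: (x=3, y=1), (x=2, y=2), (x=5, y=3), (x=0, y=4), (x=6, y=4), (x=0, y=8), (x=2, y=8)
  Distance 7: (x=3, y=0), (x=2, y=1), (x=4, y=1), (x=1, y=2), (x=5, y=2), (x=0, y=3), (x=6, y=3)  <- goal reached here
One shortest path (7 moves): (x=3, y=7) -> (x=4, y=7) -> (x=5, y=7) -> (x=6, y=7) -> (x=6, y=6) -> (x=6, y=5) -> (x=6, y=4) -> (x=6, y=3)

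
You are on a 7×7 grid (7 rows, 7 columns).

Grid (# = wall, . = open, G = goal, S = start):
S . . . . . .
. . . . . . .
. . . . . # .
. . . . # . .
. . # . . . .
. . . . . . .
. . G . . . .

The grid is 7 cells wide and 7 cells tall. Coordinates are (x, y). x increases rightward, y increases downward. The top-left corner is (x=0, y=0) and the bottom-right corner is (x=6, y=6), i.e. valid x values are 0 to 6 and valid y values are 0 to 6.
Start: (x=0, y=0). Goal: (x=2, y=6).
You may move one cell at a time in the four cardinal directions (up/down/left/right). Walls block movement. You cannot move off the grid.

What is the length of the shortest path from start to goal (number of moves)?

Answer: Shortest path length: 8

Derivation:
BFS from (x=0, y=0) until reaching (x=2, y=6):
  Distance 0: (x=0, y=0)
  Distance 1: (x=1, y=0), (x=0, y=1)
  Distance 2: (x=2, y=0), (x=1, y=1), (x=0, y=2)
  Distance 3: (x=3, y=0), (x=2, y=1), (x=1, y=2), (x=0, y=3)
  Distance 4: (x=4, y=0), (x=3, y=1), (x=2, y=2), (x=1, y=3), (x=0, y=4)
  Distance 5: (x=5, y=0), (x=4, y=1), (x=3, y=2), (x=2, y=3), (x=1, y=4), (x=0, y=5)
  Distance 6: (x=6, y=0), (x=5, y=1), (x=4, y=2), (x=3, y=3), (x=1, y=5), (x=0, y=6)
  Distance 7: (x=6, y=1), (x=3, y=4), (x=2, y=5), (x=1, y=6)
  Distance 8: (x=6, y=2), (x=4, y=4), (x=3, y=5), (x=2, y=6)  <- goal reached here
One shortest path (8 moves): (x=0, y=0) -> (x=1, y=0) -> (x=1, y=1) -> (x=1, y=2) -> (x=1, y=3) -> (x=1, y=4) -> (x=1, y=5) -> (x=2, y=5) -> (x=2, y=6)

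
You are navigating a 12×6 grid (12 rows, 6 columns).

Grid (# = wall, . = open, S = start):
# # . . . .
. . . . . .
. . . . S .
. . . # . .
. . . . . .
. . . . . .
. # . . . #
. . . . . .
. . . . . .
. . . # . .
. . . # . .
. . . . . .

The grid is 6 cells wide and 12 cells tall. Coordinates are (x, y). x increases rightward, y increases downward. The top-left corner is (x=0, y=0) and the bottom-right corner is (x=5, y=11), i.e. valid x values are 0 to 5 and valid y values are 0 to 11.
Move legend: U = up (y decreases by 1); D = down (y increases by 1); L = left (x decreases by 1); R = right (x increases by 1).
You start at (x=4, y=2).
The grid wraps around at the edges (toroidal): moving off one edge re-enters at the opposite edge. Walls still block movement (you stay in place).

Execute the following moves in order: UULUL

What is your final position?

Start: (x=4, y=2)
  U (up): (x=4, y=2) -> (x=4, y=1)
  U (up): (x=4, y=1) -> (x=4, y=0)
  L (left): (x=4, y=0) -> (x=3, y=0)
  U (up): (x=3, y=0) -> (x=3, y=11)
  L (left): (x=3, y=11) -> (x=2, y=11)
Final: (x=2, y=11)

Answer: Final position: (x=2, y=11)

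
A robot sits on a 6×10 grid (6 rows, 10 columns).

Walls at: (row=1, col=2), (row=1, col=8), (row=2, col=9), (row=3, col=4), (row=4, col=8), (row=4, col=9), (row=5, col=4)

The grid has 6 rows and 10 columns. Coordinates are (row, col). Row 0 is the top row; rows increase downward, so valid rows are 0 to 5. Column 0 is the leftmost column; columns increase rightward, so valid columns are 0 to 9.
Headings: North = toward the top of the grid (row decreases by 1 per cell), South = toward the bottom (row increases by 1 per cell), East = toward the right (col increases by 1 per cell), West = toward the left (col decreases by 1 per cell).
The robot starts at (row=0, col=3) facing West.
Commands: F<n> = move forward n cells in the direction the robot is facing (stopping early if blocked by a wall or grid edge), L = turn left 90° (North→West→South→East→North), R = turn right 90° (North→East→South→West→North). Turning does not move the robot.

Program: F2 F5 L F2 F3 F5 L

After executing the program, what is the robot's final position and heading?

Answer: Final position: (row=5, col=0), facing East

Derivation:
Start: (row=0, col=3), facing West
  F2: move forward 2, now at (row=0, col=1)
  F5: move forward 1/5 (blocked), now at (row=0, col=0)
  L: turn left, now facing South
  F2: move forward 2, now at (row=2, col=0)
  F3: move forward 3, now at (row=5, col=0)
  F5: move forward 0/5 (blocked), now at (row=5, col=0)
  L: turn left, now facing East
Final: (row=5, col=0), facing East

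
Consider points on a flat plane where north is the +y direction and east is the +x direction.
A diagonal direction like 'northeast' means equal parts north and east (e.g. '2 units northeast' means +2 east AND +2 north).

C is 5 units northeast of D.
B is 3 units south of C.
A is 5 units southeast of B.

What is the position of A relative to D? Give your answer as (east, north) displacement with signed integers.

Place D at the origin (east=0, north=0).
  C is 5 units northeast of D: delta (east=+5, north=+5); C at (east=5, north=5).
  B is 3 units south of C: delta (east=+0, north=-3); B at (east=5, north=2).
  A is 5 units southeast of B: delta (east=+5, north=-5); A at (east=10, north=-3).
Therefore A relative to D: (east=10, north=-3).

Answer: A is at (east=10, north=-3) relative to D.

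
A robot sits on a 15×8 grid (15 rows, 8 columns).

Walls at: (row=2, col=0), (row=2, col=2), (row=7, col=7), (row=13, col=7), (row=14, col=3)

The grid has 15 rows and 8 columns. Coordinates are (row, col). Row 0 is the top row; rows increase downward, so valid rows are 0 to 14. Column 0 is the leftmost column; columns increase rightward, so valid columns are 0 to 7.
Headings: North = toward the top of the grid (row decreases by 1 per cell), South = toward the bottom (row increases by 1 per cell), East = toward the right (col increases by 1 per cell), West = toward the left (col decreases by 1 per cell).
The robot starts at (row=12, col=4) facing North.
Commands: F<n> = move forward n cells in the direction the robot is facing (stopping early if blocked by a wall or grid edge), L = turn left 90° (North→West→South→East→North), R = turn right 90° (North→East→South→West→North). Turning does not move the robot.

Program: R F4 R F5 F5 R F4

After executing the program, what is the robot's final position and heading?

Answer: Final position: (row=12, col=3), facing West

Derivation:
Start: (row=12, col=4), facing North
  R: turn right, now facing East
  F4: move forward 3/4 (blocked), now at (row=12, col=7)
  R: turn right, now facing South
  F5: move forward 0/5 (blocked), now at (row=12, col=7)
  F5: move forward 0/5 (blocked), now at (row=12, col=7)
  R: turn right, now facing West
  F4: move forward 4, now at (row=12, col=3)
Final: (row=12, col=3), facing West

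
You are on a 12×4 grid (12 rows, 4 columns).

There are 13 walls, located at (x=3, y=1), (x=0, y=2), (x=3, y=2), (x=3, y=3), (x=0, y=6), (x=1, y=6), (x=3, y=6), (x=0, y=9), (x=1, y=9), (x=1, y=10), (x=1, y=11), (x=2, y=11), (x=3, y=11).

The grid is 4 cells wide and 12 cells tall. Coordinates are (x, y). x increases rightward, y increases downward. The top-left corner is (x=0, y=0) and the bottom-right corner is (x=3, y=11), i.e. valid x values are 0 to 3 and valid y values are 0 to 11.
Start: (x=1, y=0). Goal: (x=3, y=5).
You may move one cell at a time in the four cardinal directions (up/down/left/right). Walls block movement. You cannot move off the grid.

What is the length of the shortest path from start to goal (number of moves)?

BFS from (x=1, y=0) until reaching (x=3, y=5):
  Distance 0: (x=1, y=0)
  Distance 1: (x=0, y=0), (x=2, y=0), (x=1, y=1)
  Distance 2: (x=3, y=0), (x=0, y=1), (x=2, y=1), (x=1, y=2)
  Distance 3: (x=2, y=2), (x=1, y=3)
  Distance 4: (x=0, y=3), (x=2, y=3), (x=1, y=4)
  Distance 5: (x=0, y=4), (x=2, y=4), (x=1, y=5)
  Distance 6: (x=3, y=4), (x=0, y=5), (x=2, y=5)
  Distance 7: (x=3, y=5), (x=2, y=6)  <- goal reached here
One shortest path (7 moves): (x=1, y=0) -> (x=2, y=0) -> (x=2, y=1) -> (x=2, y=2) -> (x=2, y=3) -> (x=2, y=4) -> (x=3, y=4) -> (x=3, y=5)

Answer: Shortest path length: 7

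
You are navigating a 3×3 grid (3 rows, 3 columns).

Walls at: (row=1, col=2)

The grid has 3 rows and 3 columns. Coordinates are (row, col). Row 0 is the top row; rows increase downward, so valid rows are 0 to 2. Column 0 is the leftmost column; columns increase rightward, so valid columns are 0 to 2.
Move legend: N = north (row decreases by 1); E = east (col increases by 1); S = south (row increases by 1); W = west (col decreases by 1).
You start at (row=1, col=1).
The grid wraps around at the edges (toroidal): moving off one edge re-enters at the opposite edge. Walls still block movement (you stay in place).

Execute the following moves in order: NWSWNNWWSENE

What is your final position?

Start: (row=1, col=1)
  N (north): (row=1, col=1) -> (row=0, col=1)
  W (west): (row=0, col=1) -> (row=0, col=0)
  S (south): (row=0, col=0) -> (row=1, col=0)
  W (west): blocked, stay at (row=1, col=0)
  N (north): (row=1, col=0) -> (row=0, col=0)
  N (north): (row=0, col=0) -> (row=2, col=0)
  W (west): (row=2, col=0) -> (row=2, col=2)
  W (west): (row=2, col=2) -> (row=2, col=1)
  S (south): (row=2, col=1) -> (row=0, col=1)
  E (east): (row=0, col=1) -> (row=0, col=2)
  N (north): (row=0, col=2) -> (row=2, col=2)
  E (east): (row=2, col=2) -> (row=2, col=0)
Final: (row=2, col=0)

Answer: Final position: (row=2, col=0)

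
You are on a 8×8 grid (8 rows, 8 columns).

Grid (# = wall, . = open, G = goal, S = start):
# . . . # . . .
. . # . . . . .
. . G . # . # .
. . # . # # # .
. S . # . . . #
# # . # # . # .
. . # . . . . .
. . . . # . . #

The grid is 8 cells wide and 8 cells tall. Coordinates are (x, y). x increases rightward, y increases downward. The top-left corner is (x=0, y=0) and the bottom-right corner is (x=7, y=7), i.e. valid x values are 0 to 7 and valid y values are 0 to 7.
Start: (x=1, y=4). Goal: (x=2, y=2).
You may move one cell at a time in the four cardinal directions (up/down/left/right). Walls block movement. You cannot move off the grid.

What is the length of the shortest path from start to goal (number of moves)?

BFS from (x=1, y=4) until reaching (x=2, y=2):
  Distance 0: (x=1, y=4)
  Distance 1: (x=1, y=3), (x=0, y=4), (x=2, y=4)
  Distance 2: (x=1, y=2), (x=0, y=3), (x=2, y=5)
  Distance 3: (x=1, y=1), (x=0, y=2), (x=2, y=2)  <- goal reached here
One shortest path (3 moves): (x=1, y=4) -> (x=1, y=3) -> (x=1, y=2) -> (x=2, y=2)

Answer: Shortest path length: 3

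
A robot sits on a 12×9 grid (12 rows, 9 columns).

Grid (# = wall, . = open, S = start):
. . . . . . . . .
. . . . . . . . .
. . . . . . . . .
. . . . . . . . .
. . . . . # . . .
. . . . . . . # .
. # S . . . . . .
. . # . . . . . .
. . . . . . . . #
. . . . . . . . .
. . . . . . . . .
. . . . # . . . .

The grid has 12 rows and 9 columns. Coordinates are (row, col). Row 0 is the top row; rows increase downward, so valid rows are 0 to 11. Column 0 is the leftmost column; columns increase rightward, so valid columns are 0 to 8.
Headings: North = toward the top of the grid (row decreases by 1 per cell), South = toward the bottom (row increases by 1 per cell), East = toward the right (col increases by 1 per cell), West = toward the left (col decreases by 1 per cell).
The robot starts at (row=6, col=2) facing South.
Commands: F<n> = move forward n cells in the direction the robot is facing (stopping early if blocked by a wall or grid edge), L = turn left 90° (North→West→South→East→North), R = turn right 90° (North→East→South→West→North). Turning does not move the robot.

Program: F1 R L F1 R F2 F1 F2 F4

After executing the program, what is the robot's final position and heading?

Start: (row=6, col=2), facing South
  F1: move forward 0/1 (blocked), now at (row=6, col=2)
  R: turn right, now facing West
  L: turn left, now facing South
  F1: move forward 0/1 (blocked), now at (row=6, col=2)
  R: turn right, now facing West
  F2: move forward 0/2 (blocked), now at (row=6, col=2)
  F1: move forward 0/1 (blocked), now at (row=6, col=2)
  F2: move forward 0/2 (blocked), now at (row=6, col=2)
  F4: move forward 0/4 (blocked), now at (row=6, col=2)
Final: (row=6, col=2), facing West

Answer: Final position: (row=6, col=2), facing West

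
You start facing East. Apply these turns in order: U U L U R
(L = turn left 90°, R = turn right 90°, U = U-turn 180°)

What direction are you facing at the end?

Answer: Final heading: West

Derivation:
Start: East
  U (U-turn (180°)) -> West
  U (U-turn (180°)) -> East
  L (left (90° counter-clockwise)) -> North
  U (U-turn (180°)) -> South
  R (right (90° clockwise)) -> West
Final: West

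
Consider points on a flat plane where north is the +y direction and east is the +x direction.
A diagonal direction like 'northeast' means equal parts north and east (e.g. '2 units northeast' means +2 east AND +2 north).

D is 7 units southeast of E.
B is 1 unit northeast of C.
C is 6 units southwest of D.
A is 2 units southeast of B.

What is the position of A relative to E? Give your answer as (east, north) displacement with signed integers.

Answer: A is at (east=4, north=-14) relative to E.

Derivation:
Place E at the origin (east=0, north=0).
  D is 7 units southeast of E: delta (east=+7, north=-7); D at (east=7, north=-7).
  C is 6 units southwest of D: delta (east=-6, north=-6); C at (east=1, north=-13).
  B is 1 unit northeast of C: delta (east=+1, north=+1); B at (east=2, north=-12).
  A is 2 units southeast of B: delta (east=+2, north=-2); A at (east=4, north=-14).
Therefore A relative to E: (east=4, north=-14).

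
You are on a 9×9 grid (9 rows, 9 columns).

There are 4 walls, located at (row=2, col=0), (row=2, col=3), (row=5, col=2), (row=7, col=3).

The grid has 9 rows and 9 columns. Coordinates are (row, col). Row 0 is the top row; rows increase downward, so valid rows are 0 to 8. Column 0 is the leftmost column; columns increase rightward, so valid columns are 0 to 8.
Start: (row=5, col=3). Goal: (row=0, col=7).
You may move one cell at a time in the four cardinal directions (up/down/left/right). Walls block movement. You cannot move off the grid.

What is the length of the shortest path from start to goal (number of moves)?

BFS from (row=5, col=3) until reaching (row=0, col=7):
  Distance 0: (row=5, col=3)
  Distance 1: (row=4, col=3), (row=5, col=4), (row=6, col=3)
  Distance 2: (row=3, col=3), (row=4, col=2), (row=4, col=4), (row=5, col=5), (row=6, col=2), (row=6, col=4)
  Distance 3: (row=3, col=2), (row=3, col=4), (row=4, col=1), (row=4, col=5), (row=5, col=6), (row=6, col=1), (row=6, col=5), (row=7, col=2), (row=7, col=4)
  Distance 4: (row=2, col=2), (row=2, col=4), (row=3, col=1), (row=3, col=5), (row=4, col=0), (row=4, col=6), (row=5, col=1), (row=5, col=7), (row=6, col=0), (row=6, col=6), (row=7, col=1), (row=7, col=5), (row=8, col=2), (row=8, col=4)
  Distance 5: (row=1, col=2), (row=1, col=4), (row=2, col=1), (row=2, col=5), (row=3, col=0), (row=3, col=6), (row=4, col=7), (row=5, col=0), (row=5, col=8), (row=6, col=7), (row=7, col=0), (row=7, col=6), (row=8, col=1), (row=8, col=3), (row=8, col=5)
  Distance 6: (row=0, col=2), (row=0, col=4), (row=1, col=1), (row=1, col=3), (row=1, col=5), (row=2, col=6), (row=3, col=7), (row=4, col=8), (row=6, col=8), (row=7, col=7), (row=8, col=0), (row=8, col=6)
  Distance 7: (row=0, col=1), (row=0, col=3), (row=0, col=5), (row=1, col=0), (row=1, col=6), (row=2, col=7), (row=3, col=8), (row=7, col=8), (row=8, col=7)
  Distance 8: (row=0, col=0), (row=0, col=6), (row=1, col=7), (row=2, col=8), (row=8, col=8)
  Distance 9: (row=0, col=7), (row=1, col=8)  <- goal reached here
One shortest path (9 moves): (row=5, col=3) -> (row=5, col=4) -> (row=5, col=5) -> (row=5, col=6) -> (row=5, col=7) -> (row=4, col=7) -> (row=3, col=7) -> (row=2, col=7) -> (row=1, col=7) -> (row=0, col=7)

Answer: Shortest path length: 9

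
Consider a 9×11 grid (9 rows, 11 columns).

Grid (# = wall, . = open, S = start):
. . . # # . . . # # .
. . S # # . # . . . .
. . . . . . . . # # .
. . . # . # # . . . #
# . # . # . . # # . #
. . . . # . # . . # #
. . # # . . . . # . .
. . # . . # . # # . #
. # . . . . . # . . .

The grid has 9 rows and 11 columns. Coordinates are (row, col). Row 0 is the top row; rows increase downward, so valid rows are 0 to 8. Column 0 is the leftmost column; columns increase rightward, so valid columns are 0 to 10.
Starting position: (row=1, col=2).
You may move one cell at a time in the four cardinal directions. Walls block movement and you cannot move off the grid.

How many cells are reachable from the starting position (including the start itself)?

BFS flood-fill from (row=1, col=2):
  Distance 0: (row=1, col=2)
  Distance 1: (row=0, col=2), (row=1, col=1), (row=2, col=2)
  Distance 2: (row=0, col=1), (row=1, col=0), (row=2, col=1), (row=2, col=3), (row=3, col=2)
  Distance 3: (row=0, col=0), (row=2, col=0), (row=2, col=4), (row=3, col=1)
  Distance 4: (row=2, col=5), (row=3, col=0), (row=3, col=4), (row=4, col=1)
  Distance 5: (row=1, col=5), (row=2, col=6), (row=5, col=1)
  Distance 6: (row=0, col=5), (row=2, col=7), (row=5, col=0), (row=5, col=2), (row=6, col=1)
  Distance 7: (row=0, col=6), (row=1, col=7), (row=3, col=7), (row=5, col=3), (row=6, col=0), (row=7, col=1)
  Distance 8: (row=0, col=7), (row=1, col=8), (row=3, col=8), (row=4, col=3), (row=7, col=0)
  Distance 9: (row=1, col=9), (row=3, col=9), (row=8, col=0)
  Distance 10: (row=1, col=10), (row=4, col=9)
  Distance 11: (row=0, col=10), (row=2, col=10)
Total reachable: 43 (grid has 66 open cells total)

Answer: Reachable cells: 43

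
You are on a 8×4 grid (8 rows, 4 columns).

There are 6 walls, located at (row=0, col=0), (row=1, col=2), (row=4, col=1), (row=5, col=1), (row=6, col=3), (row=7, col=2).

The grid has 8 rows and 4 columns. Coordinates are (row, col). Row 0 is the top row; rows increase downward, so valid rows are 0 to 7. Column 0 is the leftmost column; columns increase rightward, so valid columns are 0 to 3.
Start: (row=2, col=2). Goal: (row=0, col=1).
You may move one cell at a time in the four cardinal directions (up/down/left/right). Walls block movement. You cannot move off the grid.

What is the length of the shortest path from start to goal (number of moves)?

BFS from (row=2, col=2) until reaching (row=0, col=1):
  Distance 0: (row=2, col=2)
  Distance 1: (row=2, col=1), (row=2, col=3), (row=3, col=2)
  Distance 2: (row=1, col=1), (row=1, col=3), (row=2, col=0), (row=3, col=1), (row=3, col=3), (row=4, col=2)
  Distance 3: (row=0, col=1), (row=0, col=3), (row=1, col=0), (row=3, col=0), (row=4, col=3), (row=5, col=2)  <- goal reached here
One shortest path (3 moves): (row=2, col=2) -> (row=2, col=1) -> (row=1, col=1) -> (row=0, col=1)

Answer: Shortest path length: 3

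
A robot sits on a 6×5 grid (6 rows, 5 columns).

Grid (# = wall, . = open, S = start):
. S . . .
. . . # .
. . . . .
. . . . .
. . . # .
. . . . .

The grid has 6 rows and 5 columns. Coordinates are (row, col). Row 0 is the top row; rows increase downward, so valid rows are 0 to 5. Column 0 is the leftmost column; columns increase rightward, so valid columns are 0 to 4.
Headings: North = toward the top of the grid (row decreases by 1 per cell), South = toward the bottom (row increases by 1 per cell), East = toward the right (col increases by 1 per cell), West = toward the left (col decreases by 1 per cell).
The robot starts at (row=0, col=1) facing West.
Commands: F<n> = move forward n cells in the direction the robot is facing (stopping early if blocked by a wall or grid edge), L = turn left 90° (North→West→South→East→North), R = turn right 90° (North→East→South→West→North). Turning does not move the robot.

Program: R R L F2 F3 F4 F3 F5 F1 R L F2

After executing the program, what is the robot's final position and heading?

Answer: Final position: (row=0, col=1), facing North

Derivation:
Start: (row=0, col=1), facing West
  R: turn right, now facing North
  R: turn right, now facing East
  L: turn left, now facing North
  F2: move forward 0/2 (blocked), now at (row=0, col=1)
  F3: move forward 0/3 (blocked), now at (row=0, col=1)
  F4: move forward 0/4 (blocked), now at (row=0, col=1)
  F3: move forward 0/3 (blocked), now at (row=0, col=1)
  F5: move forward 0/5 (blocked), now at (row=0, col=1)
  F1: move forward 0/1 (blocked), now at (row=0, col=1)
  R: turn right, now facing East
  L: turn left, now facing North
  F2: move forward 0/2 (blocked), now at (row=0, col=1)
Final: (row=0, col=1), facing North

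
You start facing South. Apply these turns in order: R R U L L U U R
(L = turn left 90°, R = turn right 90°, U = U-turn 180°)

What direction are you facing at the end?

Start: South
  R (right (90° clockwise)) -> West
  R (right (90° clockwise)) -> North
  U (U-turn (180°)) -> South
  L (left (90° counter-clockwise)) -> East
  L (left (90° counter-clockwise)) -> North
  U (U-turn (180°)) -> South
  U (U-turn (180°)) -> North
  R (right (90° clockwise)) -> East
Final: East

Answer: Final heading: East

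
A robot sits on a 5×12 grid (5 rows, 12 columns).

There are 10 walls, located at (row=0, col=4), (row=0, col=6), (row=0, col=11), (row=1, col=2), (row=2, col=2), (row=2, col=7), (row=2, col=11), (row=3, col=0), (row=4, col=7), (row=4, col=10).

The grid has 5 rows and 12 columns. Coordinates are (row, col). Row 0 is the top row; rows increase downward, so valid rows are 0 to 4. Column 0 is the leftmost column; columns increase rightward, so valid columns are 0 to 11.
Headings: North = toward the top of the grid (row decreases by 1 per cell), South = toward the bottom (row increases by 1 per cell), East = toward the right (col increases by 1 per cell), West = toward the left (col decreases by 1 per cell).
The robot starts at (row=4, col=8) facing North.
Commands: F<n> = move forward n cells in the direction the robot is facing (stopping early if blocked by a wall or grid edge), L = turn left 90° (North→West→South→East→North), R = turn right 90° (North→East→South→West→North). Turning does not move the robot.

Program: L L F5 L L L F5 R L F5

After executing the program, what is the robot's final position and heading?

Answer: Final position: (row=4, col=8), facing West

Derivation:
Start: (row=4, col=8), facing North
  L: turn left, now facing West
  L: turn left, now facing South
  F5: move forward 0/5 (blocked), now at (row=4, col=8)
  L: turn left, now facing East
  L: turn left, now facing North
  L: turn left, now facing West
  F5: move forward 0/5 (blocked), now at (row=4, col=8)
  R: turn right, now facing North
  L: turn left, now facing West
  F5: move forward 0/5 (blocked), now at (row=4, col=8)
Final: (row=4, col=8), facing West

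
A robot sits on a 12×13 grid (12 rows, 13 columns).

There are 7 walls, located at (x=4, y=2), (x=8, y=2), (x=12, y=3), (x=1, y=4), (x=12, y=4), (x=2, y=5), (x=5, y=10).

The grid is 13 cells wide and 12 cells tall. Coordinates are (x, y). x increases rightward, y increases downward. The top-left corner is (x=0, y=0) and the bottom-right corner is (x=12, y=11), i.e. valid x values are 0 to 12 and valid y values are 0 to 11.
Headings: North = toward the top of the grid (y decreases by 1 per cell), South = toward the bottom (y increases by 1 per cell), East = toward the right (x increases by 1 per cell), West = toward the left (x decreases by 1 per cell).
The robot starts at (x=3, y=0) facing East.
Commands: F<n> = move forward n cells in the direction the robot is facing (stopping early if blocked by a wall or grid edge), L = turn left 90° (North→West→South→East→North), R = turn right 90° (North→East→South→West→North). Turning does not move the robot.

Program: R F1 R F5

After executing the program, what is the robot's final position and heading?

Answer: Final position: (x=0, y=1), facing West

Derivation:
Start: (x=3, y=0), facing East
  R: turn right, now facing South
  F1: move forward 1, now at (x=3, y=1)
  R: turn right, now facing West
  F5: move forward 3/5 (blocked), now at (x=0, y=1)
Final: (x=0, y=1), facing West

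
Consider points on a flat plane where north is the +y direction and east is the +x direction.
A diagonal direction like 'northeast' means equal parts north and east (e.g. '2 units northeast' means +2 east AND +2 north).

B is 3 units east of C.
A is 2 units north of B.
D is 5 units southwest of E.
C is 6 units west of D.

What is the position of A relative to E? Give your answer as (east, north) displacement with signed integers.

Place E at the origin (east=0, north=0).
  D is 5 units southwest of E: delta (east=-5, north=-5); D at (east=-5, north=-5).
  C is 6 units west of D: delta (east=-6, north=+0); C at (east=-11, north=-5).
  B is 3 units east of C: delta (east=+3, north=+0); B at (east=-8, north=-5).
  A is 2 units north of B: delta (east=+0, north=+2); A at (east=-8, north=-3).
Therefore A relative to E: (east=-8, north=-3).

Answer: A is at (east=-8, north=-3) relative to E.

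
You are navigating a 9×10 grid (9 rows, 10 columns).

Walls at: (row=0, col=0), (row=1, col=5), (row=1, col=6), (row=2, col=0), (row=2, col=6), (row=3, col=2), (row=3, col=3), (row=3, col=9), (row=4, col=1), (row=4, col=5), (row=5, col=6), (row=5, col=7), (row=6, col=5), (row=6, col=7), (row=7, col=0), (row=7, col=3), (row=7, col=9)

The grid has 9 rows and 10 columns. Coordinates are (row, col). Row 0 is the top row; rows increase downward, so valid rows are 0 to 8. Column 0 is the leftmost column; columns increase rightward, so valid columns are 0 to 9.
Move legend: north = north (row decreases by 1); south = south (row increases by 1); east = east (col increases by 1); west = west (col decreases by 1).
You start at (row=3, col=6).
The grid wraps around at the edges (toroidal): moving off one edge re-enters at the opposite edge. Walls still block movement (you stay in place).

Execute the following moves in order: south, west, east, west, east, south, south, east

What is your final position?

Start: (row=3, col=6)
  south (south): (row=3, col=6) -> (row=4, col=6)
  west (west): blocked, stay at (row=4, col=6)
  east (east): (row=4, col=6) -> (row=4, col=7)
  west (west): (row=4, col=7) -> (row=4, col=6)
  east (east): (row=4, col=6) -> (row=4, col=7)
  south (south): blocked, stay at (row=4, col=7)
  south (south): blocked, stay at (row=4, col=7)
  east (east): (row=4, col=7) -> (row=4, col=8)
Final: (row=4, col=8)

Answer: Final position: (row=4, col=8)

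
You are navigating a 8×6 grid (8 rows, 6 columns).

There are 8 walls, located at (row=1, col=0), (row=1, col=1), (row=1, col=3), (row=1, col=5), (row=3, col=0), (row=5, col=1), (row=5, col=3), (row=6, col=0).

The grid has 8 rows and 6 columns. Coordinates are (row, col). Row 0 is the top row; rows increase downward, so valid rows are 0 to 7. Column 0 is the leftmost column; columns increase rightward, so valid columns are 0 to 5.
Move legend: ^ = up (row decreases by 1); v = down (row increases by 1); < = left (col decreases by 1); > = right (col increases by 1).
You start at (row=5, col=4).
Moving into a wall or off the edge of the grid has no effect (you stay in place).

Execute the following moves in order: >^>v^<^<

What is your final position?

Start: (row=5, col=4)
  > (right): (row=5, col=4) -> (row=5, col=5)
  ^ (up): (row=5, col=5) -> (row=4, col=5)
  > (right): blocked, stay at (row=4, col=5)
  v (down): (row=4, col=5) -> (row=5, col=5)
  ^ (up): (row=5, col=5) -> (row=4, col=5)
  < (left): (row=4, col=5) -> (row=4, col=4)
  ^ (up): (row=4, col=4) -> (row=3, col=4)
  < (left): (row=3, col=4) -> (row=3, col=3)
Final: (row=3, col=3)

Answer: Final position: (row=3, col=3)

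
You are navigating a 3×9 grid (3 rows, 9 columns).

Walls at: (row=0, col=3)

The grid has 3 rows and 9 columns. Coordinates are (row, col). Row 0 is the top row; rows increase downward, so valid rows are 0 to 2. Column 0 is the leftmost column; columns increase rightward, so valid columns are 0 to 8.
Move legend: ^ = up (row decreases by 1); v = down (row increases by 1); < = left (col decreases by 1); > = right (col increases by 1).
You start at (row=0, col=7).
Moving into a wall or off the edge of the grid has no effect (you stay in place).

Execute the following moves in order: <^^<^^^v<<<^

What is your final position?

Start: (row=0, col=7)
  < (left): (row=0, col=7) -> (row=0, col=6)
  ^ (up): blocked, stay at (row=0, col=6)
  ^ (up): blocked, stay at (row=0, col=6)
  < (left): (row=0, col=6) -> (row=0, col=5)
  [×3]^ (up): blocked, stay at (row=0, col=5)
  v (down): (row=0, col=5) -> (row=1, col=5)
  < (left): (row=1, col=5) -> (row=1, col=4)
  < (left): (row=1, col=4) -> (row=1, col=3)
  < (left): (row=1, col=3) -> (row=1, col=2)
  ^ (up): (row=1, col=2) -> (row=0, col=2)
Final: (row=0, col=2)

Answer: Final position: (row=0, col=2)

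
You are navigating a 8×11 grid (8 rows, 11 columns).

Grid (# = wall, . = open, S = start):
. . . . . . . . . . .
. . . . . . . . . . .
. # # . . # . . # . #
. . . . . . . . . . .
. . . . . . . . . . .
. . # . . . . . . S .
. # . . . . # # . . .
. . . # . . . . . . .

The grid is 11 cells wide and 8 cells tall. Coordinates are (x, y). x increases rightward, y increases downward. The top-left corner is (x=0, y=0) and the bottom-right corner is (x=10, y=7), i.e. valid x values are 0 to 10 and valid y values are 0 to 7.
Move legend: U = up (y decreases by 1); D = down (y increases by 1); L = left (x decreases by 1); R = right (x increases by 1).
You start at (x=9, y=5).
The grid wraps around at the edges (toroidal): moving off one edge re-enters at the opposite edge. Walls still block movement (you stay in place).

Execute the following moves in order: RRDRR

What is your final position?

Answer: Final position: (x=0, y=6)

Derivation:
Start: (x=9, y=5)
  R (right): (x=9, y=5) -> (x=10, y=5)
  R (right): (x=10, y=5) -> (x=0, y=5)
  D (down): (x=0, y=5) -> (x=0, y=6)
  R (right): blocked, stay at (x=0, y=6)
  R (right): blocked, stay at (x=0, y=6)
Final: (x=0, y=6)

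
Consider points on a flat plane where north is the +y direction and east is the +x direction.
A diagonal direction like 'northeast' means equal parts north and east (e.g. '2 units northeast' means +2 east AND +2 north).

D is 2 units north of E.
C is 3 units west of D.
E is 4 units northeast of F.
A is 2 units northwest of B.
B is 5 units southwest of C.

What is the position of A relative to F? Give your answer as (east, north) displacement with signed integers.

Place F at the origin (east=0, north=0).
  E is 4 units northeast of F: delta (east=+4, north=+4); E at (east=4, north=4).
  D is 2 units north of E: delta (east=+0, north=+2); D at (east=4, north=6).
  C is 3 units west of D: delta (east=-3, north=+0); C at (east=1, north=6).
  B is 5 units southwest of C: delta (east=-5, north=-5); B at (east=-4, north=1).
  A is 2 units northwest of B: delta (east=-2, north=+2); A at (east=-6, north=3).
Therefore A relative to F: (east=-6, north=3).

Answer: A is at (east=-6, north=3) relative to F.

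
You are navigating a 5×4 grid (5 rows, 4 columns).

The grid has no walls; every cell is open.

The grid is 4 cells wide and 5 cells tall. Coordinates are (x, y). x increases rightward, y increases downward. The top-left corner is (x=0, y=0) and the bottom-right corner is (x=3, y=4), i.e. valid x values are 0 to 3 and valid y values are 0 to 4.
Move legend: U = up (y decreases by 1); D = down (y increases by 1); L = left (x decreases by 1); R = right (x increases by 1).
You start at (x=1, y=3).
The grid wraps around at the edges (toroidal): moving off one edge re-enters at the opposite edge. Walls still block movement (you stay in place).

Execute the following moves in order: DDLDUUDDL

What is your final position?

Start: (x=1, y=3)
  D (down): (x=1, y=3) -> (x=1, y=4)
  D (down): (x=1, y=4) -> (x=1, y=0)
  L (left): (x=1, y=0) -> (x=0, y=0)
  D (down): (x=0, y=0) -> (x=0, y=1)
  U (up): (x=0, y=1) -> (x=0, y=0)
  U (up): (x=0, y=0) -> (x=0, y=4)
  D (down): (x=0, y=4) -> (x=0, y=0)
  D (down): (x=0, y=0) -> (x=0, y=1)
  L (left): (x=0, y=1) -> (x=3, y=1)
Final: (x=3, y=1)

Answer: Final position: (x=3, y=1)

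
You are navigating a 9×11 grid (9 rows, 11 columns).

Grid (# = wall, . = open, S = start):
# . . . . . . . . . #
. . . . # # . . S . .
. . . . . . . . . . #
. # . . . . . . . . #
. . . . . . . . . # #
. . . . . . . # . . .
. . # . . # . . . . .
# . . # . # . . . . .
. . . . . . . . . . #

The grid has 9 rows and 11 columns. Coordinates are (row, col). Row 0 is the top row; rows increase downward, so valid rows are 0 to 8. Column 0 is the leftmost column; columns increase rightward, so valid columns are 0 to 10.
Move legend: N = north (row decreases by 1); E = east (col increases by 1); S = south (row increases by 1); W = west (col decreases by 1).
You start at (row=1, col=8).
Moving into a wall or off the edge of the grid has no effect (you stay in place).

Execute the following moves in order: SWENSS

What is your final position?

Start: (row=1, col=8)
  S (south): (row=1, col=8) -> (row=2, col=8)
  W (west): (row=2, col=8) -> (row=2, col=7)
  E (east): (row=2, col=7) -> (row=2, col=8)
  N (north): (row=2, col=8) -> (row=1, col=8)
  S (south): (row=1, col=8) -> (row=2, col=8)
  S (south): (row=2, col=8) -> (row=3, col=8)
Final: (row=3, col=8)

Answer: Final position: (row=3, col=8)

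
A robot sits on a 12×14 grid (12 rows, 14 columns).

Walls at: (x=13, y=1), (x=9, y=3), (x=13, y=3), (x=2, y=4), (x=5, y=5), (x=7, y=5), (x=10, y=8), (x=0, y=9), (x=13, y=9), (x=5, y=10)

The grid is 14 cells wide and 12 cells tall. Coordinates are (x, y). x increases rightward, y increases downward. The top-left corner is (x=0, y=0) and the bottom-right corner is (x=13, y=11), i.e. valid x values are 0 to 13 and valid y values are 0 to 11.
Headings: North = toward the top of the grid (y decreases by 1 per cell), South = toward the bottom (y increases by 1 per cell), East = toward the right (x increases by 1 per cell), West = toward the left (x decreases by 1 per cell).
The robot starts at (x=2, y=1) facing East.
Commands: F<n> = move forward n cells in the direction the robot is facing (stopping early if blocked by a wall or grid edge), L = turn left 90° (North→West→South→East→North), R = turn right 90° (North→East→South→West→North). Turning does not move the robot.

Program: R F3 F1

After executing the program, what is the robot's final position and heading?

Start: (x=2, y=1), facing East
  R: turn right, now facing South
  F3: move forward 2/3 (blocked), now at (x=2, y=3)
  F1: move forward 0/1 (blocked), now at (x=2, y=3)
Final: (x=2, y=3), facing South

Answer: Final position: (x=2, y=3), facing South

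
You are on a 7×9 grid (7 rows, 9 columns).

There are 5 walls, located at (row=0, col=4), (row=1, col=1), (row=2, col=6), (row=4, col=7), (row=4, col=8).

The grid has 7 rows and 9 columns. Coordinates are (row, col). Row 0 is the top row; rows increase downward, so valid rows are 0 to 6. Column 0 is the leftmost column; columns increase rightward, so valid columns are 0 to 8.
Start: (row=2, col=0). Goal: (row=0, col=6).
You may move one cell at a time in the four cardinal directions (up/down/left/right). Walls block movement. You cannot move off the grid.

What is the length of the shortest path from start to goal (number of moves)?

BFS from (row=2, col=0) until reaching (row=0, col=6):
  Distance 0: (row=2, col=0)
  Distance 1: (row=1, col=0), (row=2, col=1), (row=3, col=0)
  Distance 2: (row=0, col=0), (row=2, col=2), (row=3, col=1), (row=4, col=0)
  Distance 3: (row=0, col=1), (row=1, col=2), (row=2, col=3), (row=3, col=2), (row=4, col=1), (row=5, col=0)
  Distance 4: (row=0, col=2), (row=1, col=3), (row=2, col=4), (row=3, col=3), (row=4, col=2), (row=5, col=1), (row=6, col=0)
  Distance 5: (row=0, col=3), (row=1, col=4), (row=2, col=5), (row=3, col=4), (row=4, col=3), (row=5, col=2), (row=6, col=1)
  Distance 6: (row=1, col=5), (row=3, col=5), (row=4, col=4), (row=5, col=3), (row=6, col=2)
  Distance 7: (row=0, col=5), (row=1, col=6), (row=3, col=6), (row=4, col=5), (row=5, col=4), (row=6, col=3)
  Distance 8: (row=0, col=6), (row=1, col=7), (row=3, col=7), (row=4, col=6), (row=5, col=5), (row=6, col=4)  <- goal reached here
One shortest path (8 moves): (row=2, col=0) -> (row=2, col=1) -> (row=2, col=2) -> (row=2, col=3) -> (row=2, col=4) -> (row=2, col=5) -> (row=1, col=5) -> (row=1, col=6) -> (row=0, col=6)

Answer: Shortest path length: 8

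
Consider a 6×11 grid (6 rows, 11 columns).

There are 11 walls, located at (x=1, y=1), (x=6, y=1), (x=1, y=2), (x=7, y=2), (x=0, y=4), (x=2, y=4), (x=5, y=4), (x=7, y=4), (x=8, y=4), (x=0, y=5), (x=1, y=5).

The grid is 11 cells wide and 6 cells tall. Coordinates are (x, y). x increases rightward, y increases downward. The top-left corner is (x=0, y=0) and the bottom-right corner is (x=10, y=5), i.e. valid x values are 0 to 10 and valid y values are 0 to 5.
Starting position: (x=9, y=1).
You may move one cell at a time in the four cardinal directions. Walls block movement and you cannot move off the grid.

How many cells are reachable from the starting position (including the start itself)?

BFS flood-fill from (x=9, y=1):
  Distance 0: (x=9, y=1)
  Distance 1: (x=9, y=0), (x=8, y=1), (x=10, y=1), (x=9, y=2)
  Distance 2: (x=8, y=0), (x=10, y=0), (x=7, y=1), (x=8, y=2), (x=10, y=2), (x=9, y=3)
  Distance 3: (x=7, y=0), (x=8, y=3), (x=10, y=3), (x=9, y=4)
  Distance 4: (x=6, y=0), (x=7, y=3), (x=10, y=4), (x=9, y=5)
  Distance 5: (x=5, y=0), (x=6, y=3), (x=8, y=5), (x=10, y=5)
  Distance 6: (x=4, y=0), (x=5, y=1), (x=6, y=2), (x=5, y=3), (x=6, y=4), (x=7, y=5)
  Distance 7: (x=3, y=0), (x=4, y=1), (x=5, y=2), (x=4, y=3), (x=6, y=5)
  Distance 8: (x=2, y=0), (x=3, y=1), (x=4, y=2), (x=3, y=3), (x=4, y=4), (x=5, y=5)
  Distance 9: (x=1, y=0), (x=2, y=1), (x=3, y=2), (x=2, y=3), (x=3, y=4), (x=4, y=5)
  Distance 10: (x=0, y=0), (x=2, y=2), (x=1, y=3), (x=3, y=5)
  Distance 11: (x=0, y=1), (x=0, y=3), (x=1, y=4), (x=2, y=5)
  Distance 12: (x=0, y=2)
Total reachable: 55 (grid has 55 open cells total)

Answer: Reachable cells: 55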